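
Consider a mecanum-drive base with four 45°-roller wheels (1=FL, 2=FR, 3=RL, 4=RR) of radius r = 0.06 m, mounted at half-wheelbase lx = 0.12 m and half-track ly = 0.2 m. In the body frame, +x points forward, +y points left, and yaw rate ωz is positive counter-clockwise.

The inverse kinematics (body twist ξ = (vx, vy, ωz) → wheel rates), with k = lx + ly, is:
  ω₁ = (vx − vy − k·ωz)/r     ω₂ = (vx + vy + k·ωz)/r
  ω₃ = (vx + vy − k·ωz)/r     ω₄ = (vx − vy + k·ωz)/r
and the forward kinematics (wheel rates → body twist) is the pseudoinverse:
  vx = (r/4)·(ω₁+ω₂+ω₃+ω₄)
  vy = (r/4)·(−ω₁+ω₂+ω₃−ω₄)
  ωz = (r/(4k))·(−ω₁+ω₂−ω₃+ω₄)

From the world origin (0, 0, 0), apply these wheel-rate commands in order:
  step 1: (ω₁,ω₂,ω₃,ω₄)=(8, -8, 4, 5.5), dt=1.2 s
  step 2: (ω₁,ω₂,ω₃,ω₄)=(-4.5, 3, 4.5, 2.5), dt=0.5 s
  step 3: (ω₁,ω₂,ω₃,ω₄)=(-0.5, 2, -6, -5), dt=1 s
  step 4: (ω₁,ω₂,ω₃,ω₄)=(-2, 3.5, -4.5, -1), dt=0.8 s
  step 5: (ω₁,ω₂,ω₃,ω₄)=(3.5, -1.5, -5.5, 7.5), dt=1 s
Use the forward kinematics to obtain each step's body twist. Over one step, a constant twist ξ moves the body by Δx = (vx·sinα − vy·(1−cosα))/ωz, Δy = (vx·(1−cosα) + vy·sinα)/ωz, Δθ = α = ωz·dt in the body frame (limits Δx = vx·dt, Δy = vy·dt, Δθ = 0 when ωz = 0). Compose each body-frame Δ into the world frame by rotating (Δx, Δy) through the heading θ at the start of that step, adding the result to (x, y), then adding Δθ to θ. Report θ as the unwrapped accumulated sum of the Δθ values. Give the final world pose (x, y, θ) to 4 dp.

step 1: ξ=(vx,vy,ωz)=(0.1425, -0.2625, -0.6797), dt=1.2 → body Δ=(0.0312, -0.3472, -0.8156) → world pose (0.0312, -0.3472, -0.8156)
step 2: ξ=(vx,vy,ωz)=(0.0825, 0.1425, 0.2578), dt=0.5 → body Δ=(0.0365, 0.0737, 0.1289) → world pose (0.1099, -0.3233, -0.6867)
step 3: ξ=(vx,vy,ωz)=(-0.1425, 0.0225, 0.1641), dt=1.0 → body Δ=(-0.1437, 0.0107, 0.1641) → world pose (0.0056, -0.2239, -0.5227)
step 4: ξ=(vx,vy,ωz)=(-0.0600, 0.0300, 0.4219), dt=0.8 → body Δ=(-0.0511, 0.0155, 0.3375) → world pose (-0.0310, -0.1849, -0.1852)
step 5: ξ=(vx,vy,ωz)=(0.0600, -0.2700, 0.3750), dt=1.0 → body Δ=(0.1086, -0.2526, 0.3750) → world pose (0.0293, -0.4532, 0.1898)

(0.0293, -0.4532, 0.1898)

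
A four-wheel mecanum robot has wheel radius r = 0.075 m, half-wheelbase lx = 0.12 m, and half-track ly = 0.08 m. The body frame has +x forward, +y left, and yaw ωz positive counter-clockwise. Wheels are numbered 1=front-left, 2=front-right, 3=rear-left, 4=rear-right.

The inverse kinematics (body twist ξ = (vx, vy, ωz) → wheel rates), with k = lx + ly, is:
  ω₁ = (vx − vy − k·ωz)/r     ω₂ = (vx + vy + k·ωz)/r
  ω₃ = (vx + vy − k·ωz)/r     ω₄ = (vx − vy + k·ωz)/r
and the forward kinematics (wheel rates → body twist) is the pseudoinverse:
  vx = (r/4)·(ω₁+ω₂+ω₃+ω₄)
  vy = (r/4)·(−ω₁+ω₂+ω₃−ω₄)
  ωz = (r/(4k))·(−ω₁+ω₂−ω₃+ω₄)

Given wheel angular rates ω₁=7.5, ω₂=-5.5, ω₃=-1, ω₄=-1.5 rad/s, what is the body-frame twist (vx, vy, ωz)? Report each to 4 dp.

k = lx + ly = 0.12 + 0.08 = 0.2000
ω₁+ω₂+ω₃+ω₄ = -0.5000  →  vx = (0.075/4)·-0.5000 = -0.0094
−ω₁+ω₂+ω₃−ω₄ = -12.5000  →  vy = (0.075/4)·-12.5000 = -0.2344
−ω₁+ω₂−ω₃+ω₄ = -13.5000  →  ωz = (0.075/0.8000)·-13.5000 = -1.2656

(-0.0094, -0.2344, -1.2656)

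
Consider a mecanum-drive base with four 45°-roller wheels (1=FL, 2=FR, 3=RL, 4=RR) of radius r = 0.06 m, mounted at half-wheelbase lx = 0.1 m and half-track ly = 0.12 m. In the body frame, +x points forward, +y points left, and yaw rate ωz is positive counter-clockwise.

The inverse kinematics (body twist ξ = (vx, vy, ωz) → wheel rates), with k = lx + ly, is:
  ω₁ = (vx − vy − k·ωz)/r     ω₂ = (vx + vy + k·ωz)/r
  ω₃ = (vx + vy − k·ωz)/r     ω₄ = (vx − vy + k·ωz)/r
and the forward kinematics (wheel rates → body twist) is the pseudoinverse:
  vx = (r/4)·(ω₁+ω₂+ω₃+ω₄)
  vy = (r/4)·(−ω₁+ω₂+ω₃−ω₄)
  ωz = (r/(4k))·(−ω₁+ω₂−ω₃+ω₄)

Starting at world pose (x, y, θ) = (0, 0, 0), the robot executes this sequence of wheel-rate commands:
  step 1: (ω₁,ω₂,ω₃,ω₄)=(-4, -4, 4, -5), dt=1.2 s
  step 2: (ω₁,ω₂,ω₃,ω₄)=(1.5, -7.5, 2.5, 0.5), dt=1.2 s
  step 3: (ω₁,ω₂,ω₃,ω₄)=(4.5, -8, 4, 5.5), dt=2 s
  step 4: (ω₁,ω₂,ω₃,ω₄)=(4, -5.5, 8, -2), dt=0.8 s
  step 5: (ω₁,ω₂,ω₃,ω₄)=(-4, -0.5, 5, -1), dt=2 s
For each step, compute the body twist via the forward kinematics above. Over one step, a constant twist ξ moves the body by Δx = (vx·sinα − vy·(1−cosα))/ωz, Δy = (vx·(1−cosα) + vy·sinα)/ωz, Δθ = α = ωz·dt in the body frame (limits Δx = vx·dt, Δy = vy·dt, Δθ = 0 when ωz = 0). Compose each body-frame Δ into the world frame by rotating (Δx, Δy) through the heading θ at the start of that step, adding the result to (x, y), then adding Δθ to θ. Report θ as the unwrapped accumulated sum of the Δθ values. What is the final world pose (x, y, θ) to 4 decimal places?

(-0.9136, 0.2850, -4.5409)

step 1: ξ=(vx,vy,ωz)=(-0.1350, 0.1350, -0.6136), dt=1.2 → body Δ=(-0.0908, 0.2048, -0.7364) → world pose (-0.0908, 0.2048, -0.7364)
step 2: ξ=(vx,vy,ωz)=(-0.0450, -0.1050, -0.7500), dt=1.2 → body Δ=(-0.1000, -0.0870, -0.9000) → world pose (-0.2232, 0.2075, -1.6364)
step 3: ξ=(vx,vy,ωz)=(0.0900, -0.2100, -0.7500), dt=2.0 → body Δ=(-0.1405, -0.3908, -1.5000) → world pose (-0.6040, 0.3733, -3.1364)
step 4: ξ=(vx,vy,ωz)=(0.0675, 0.0075, -1.3295), dt=0.8 → body Δ=(0.0473, -0.0212, -1.0636) → world pose (-0.6514, 0.3942, -4.2000)
step 5: ξ=(vx,vy,ωz)=(-0.0075, 0.1425, -0.1705), dt=2.0 → body Δ=(0.0334, 0.2820, -0.3409) → world pose (-0.9136, 0.2850, -4.5409)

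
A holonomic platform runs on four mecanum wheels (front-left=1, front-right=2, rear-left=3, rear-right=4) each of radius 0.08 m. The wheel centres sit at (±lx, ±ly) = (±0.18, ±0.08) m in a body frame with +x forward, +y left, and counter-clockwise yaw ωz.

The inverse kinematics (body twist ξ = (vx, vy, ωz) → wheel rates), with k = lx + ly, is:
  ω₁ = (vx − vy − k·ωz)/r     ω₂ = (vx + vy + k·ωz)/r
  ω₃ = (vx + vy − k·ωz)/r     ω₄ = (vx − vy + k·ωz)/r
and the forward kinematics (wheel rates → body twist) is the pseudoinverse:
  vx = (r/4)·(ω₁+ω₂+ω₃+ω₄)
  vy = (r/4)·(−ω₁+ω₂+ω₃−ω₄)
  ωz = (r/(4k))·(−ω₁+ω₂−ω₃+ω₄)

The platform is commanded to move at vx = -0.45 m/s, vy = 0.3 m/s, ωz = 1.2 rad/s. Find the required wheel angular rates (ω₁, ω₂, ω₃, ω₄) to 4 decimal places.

k = lx + ly = 0.18 + 0.08 = 0.2600;  k·ωz = 0.2600·1.2 = 0.3120
ω₁ (FL) = (vx − vy − k·ωz)/r = -1.0620/0.08 = -13.2750
ω₂ (FR) = (vx + vy + k·ωz)/r = 0.1620/0.08 = 2.0250
ω₃ (RL) = (vx + vy − k·ωz)/r = -0.4620/0.08 = -5.7750
ω₄ (RR) = (vx − vy + k·ωz)/r = -0.4380/0.08 = -5.4750

(-13.2750, 2.0250, -5.7750, -5.4750)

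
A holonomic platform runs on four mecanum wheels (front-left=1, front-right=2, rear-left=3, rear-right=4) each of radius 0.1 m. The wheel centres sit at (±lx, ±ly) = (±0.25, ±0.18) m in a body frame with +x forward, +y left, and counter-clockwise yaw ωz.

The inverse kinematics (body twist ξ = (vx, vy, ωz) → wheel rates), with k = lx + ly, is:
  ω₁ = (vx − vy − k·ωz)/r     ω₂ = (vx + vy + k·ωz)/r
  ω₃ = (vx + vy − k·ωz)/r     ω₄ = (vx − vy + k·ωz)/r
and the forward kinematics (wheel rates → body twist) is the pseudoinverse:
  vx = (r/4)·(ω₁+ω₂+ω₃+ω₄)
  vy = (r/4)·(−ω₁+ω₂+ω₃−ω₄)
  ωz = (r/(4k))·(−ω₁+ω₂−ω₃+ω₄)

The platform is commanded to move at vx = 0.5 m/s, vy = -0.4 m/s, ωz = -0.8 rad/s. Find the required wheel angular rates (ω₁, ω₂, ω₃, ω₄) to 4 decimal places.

(12.4400, -2.4400, 4.4400, 5.5600)

k = lx + ly = 0.25 + 0.18 = 0.4300;  k·ωz = 0.4300·-0.8 = -0.3440
ω₁ (FL) = (vx − vy − k·ωz)/r = 1.2440/0.1 = 12.4400
ω₂ (FR) = (vx + vy + k·ωz)/r = -0.2440/0.1 = -2.4400
ω₃ (RL) = (vx + vy − k·ωz)/r = 0.4440/0.1 = 4.4400
ω₄ (RR) = (vx − vy + k·ωz)/r = 0.5560/0.1 = 5.5600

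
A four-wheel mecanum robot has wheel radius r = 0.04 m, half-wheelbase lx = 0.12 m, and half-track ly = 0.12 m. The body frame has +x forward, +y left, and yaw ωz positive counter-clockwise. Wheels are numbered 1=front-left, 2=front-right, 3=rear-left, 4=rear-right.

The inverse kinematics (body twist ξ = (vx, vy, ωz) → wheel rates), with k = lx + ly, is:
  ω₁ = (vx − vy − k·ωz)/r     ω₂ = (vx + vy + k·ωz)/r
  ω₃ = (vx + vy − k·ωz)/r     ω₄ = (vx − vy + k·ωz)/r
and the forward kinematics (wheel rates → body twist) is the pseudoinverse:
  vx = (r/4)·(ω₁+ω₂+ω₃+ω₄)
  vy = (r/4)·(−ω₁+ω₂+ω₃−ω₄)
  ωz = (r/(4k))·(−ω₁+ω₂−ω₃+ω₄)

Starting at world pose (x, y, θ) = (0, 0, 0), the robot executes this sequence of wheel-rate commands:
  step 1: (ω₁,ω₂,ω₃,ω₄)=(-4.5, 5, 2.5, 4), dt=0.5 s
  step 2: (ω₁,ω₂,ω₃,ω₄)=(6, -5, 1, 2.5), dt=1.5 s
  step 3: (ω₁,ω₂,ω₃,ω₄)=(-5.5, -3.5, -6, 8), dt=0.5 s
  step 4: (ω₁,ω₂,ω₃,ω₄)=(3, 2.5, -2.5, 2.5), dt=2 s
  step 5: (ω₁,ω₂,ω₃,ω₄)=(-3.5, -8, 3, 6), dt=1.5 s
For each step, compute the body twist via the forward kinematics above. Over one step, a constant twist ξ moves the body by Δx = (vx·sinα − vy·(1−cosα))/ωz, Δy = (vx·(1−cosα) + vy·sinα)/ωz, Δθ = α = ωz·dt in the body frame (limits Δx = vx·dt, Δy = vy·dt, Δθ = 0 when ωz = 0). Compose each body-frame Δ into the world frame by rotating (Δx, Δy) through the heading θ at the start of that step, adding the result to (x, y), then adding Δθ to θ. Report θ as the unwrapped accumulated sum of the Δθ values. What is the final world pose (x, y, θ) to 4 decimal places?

(0.1602, -0.4064, 0.2500)

step 1: ξ=(vx,vy,ωz)=(0.0700, 0.0800, 0.4583), dt=0.5 → body Δ=(0.0301, 0.0436, 0.2292) → world pose (0.0301, 0.0436, 0.2292)
step 2: ξ=(vx,vy,ωz)=(0.0450, -0.1250, -0.3958), dt=1.5 → body Δ=(0.0096, -0.1961, -0.5938) → world pose (0.0840, -0.1452, -0.3646)
step 3: ξ=(vx,vy,ωz)=(-0.0700, -0.1200, 0.6667), dt=0.5 → body Δ=(-0.0244, -0.0647, 0.3333) → world pose (0.0381, -0.1969, -0.0312)
step 4: ξ=(vx,vy,ωz)=(0.0550, -0.0550, 0.1875), dt=2.0 → body Δ=(0.1278, -0.0871, 0.3750) → world pose (0.1631, -0.2879, 0.3438)
step 5: ξ=(vx,vy,ωz)=(-0.0250, -0.0750, -0.0625), dt=1.5 → body Δ=(-0.0427, -0.1106, -0.0938) → world pose (0.1602, -0.4064, 0.2500)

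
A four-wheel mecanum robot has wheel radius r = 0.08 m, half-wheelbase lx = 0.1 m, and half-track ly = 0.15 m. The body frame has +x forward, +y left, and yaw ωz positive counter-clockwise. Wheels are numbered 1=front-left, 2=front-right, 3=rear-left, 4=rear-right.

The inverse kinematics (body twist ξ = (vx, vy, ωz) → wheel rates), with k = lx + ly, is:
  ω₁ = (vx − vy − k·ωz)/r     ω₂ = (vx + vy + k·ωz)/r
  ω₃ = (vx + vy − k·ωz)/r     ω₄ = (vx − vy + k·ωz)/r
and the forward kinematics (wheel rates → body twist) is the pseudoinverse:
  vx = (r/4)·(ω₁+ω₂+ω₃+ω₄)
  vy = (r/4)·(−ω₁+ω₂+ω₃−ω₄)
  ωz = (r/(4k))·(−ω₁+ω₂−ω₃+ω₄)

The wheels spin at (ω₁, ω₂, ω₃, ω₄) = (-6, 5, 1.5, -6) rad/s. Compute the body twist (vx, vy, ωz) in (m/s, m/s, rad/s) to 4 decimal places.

(-0.1100, 0.3700, 0.2800)

k = lx + ly = 0.1 + 0.15 = 0.2500
ω₁+ω₂+ω₃+ω₄ = -5.5000  →  vx = (0.08/4)·-5.5000 = -0.1100
−ω₁+ω₂+ω₃−ω₄ = 18.5000  →  vy = (0.08/4)·18.5000 = 0.3700
−ω₁+ω₂−ω₃+ω₄ = 3.5000  →  ωz = (0.08/1.0000)·3.5000 = 0.2800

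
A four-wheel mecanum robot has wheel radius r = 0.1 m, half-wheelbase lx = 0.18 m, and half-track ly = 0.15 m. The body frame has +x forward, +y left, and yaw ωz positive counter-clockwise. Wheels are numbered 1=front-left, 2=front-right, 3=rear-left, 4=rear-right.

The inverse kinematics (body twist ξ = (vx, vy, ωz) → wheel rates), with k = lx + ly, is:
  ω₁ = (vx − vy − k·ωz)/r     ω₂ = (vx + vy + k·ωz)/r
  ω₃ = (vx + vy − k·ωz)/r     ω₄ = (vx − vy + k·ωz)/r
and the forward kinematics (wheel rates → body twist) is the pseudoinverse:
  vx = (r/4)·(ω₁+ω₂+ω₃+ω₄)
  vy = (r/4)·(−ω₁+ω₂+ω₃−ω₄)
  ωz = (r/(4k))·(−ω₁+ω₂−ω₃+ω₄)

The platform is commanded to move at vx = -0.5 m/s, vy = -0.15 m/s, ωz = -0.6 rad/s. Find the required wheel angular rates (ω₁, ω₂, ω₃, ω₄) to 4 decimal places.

k = lx + ly = 0.18 + 0.15 = 0.3300;  k·ωz = 0.3300·-0.6 = -0.1980
ω₁ (FL) = (vx − vy − k·ωz)/r = -0.1520/0.1 = -1.5200
ω₂ (FR) = (vx + vy + k·ωz)/r = -0.8480/0.1 = -8.4800
ω₃ (RL) = (vx + vy − k·ωz)/r = -0.4520/0.1 = -4.5200
ω₄ (RR) = (vx − vy + k·ωz)/r = -0.5480/0.1 = -5.4800

(-1.5200, -8.4800, -4.5200, -5.4800)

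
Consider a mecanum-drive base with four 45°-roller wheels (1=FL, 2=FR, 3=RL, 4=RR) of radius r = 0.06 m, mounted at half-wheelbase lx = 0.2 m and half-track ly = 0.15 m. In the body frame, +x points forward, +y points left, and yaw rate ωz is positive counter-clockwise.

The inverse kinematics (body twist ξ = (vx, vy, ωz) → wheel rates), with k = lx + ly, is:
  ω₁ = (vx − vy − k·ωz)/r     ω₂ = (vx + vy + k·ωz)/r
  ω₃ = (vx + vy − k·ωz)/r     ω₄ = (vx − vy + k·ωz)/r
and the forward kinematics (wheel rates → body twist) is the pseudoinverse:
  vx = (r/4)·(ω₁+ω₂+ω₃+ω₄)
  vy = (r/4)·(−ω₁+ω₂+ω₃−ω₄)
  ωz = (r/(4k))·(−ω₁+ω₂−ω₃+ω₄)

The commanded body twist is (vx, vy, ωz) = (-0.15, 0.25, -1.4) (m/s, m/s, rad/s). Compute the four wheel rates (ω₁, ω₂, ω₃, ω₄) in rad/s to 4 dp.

(1.5000, -6.5000, 9.8333, -14.8333)

k = lx + ly = 0.2 + 0.15 = 0.3500;  k·ωz = 0.3500·-1.4 = -0.4900
ω₁ (FL) = (vx − vy − k·ωz)/r = 0.0900/0.06 = 1.5000
ω₂ (FR) = (vx + vy + k·ωz)/r = -0.3900/0.06 = -6.5000
ω₃ (RL) = (vx + vy − k·ωz)/r = 0.5900/0.06 = 9.8333
ω₄ (RR) = (vx − vy + k·ωz)/r = -0.8900/0.06 = -14.8333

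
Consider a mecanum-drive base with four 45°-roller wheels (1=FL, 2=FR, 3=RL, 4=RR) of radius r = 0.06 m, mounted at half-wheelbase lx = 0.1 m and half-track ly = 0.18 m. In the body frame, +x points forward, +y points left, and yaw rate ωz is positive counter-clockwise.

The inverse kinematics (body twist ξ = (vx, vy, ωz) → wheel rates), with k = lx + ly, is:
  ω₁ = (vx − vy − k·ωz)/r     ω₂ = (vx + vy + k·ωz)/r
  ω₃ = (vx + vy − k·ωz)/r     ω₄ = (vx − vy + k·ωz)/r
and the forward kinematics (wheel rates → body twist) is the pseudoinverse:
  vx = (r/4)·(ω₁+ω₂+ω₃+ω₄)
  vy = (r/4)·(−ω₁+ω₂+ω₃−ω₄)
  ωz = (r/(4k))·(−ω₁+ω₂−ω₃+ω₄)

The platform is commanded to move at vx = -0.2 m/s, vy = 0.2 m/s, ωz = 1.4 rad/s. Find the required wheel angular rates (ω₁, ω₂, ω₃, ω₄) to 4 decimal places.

k = lx + ly = 0.1 + 0.18 = 0.2800;  k·ωz = 0.2800·1.4 = 0.3920
ω₁ (FL) = (vx − vy − k·ωz)/r = -0.7920/0.06 = -13.2000
ω₂ (FR) = (vx + vy + k·ωz)/r = 0.3920/0.06 = 6.5333
ω₃ (RL) = (vx + vy − k·ωz)/r = -0.3920/0.06 = -6.5333
ω₄ (RR) = (vx − vy + k·ωz)/r = -0.0080/0.06 = -0.1333

(-13.2000, 6.5333, -6.5333, -0.1333)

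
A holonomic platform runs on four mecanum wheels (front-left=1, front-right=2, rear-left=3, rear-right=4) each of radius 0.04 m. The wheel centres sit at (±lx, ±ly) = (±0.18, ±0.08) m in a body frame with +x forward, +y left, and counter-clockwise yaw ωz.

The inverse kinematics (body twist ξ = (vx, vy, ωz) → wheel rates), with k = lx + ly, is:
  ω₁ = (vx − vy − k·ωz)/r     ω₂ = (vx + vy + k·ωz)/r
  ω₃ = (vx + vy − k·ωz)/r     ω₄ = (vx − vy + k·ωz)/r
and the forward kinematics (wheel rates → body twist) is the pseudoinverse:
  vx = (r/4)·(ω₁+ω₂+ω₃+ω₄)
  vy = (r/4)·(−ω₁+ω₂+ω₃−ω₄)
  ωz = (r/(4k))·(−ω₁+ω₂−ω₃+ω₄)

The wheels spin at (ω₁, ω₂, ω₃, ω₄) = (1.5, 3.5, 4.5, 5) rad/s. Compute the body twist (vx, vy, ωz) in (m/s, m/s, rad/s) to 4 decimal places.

(0.1450, 0.0150, 0.0962)

k = lx + ly = 0.18 + 0.08 = 0.2600
ω₁+ω₂+ω₃+ω₄ = 14.5000  →  vx = (0.04/4)·14.5000 = 0.1450
−ω₁+ω₂+ω₃−ω₄ = 1.5000  →  vy = (0.04/4)·1.5000 = 0.0150
−ω₁+ω₂−ω₃+ω₄ = 2.5000  →  ωz = (0.04/1.0400)·2.5000 = 0.0962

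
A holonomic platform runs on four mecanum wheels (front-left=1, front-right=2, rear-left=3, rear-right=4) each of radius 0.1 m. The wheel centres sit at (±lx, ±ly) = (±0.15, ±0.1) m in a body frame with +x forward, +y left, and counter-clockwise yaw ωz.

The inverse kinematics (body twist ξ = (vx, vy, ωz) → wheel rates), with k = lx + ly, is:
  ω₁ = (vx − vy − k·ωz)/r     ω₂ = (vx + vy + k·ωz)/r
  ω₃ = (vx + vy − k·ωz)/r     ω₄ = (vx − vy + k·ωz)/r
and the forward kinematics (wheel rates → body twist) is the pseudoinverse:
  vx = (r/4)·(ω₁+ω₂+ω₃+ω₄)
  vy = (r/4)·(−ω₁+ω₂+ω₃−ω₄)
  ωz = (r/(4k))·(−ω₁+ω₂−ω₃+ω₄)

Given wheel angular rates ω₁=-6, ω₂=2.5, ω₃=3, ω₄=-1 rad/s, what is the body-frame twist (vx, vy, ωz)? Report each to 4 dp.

k = lx + ly = 0.15 + 0.1 = 0.2500
ω₁+ω₂+ω₃+ω₄ = -1.5000  →  vx = (0.1/4)·-1.5000 = -0.0375
−ω₁+ω₂+ω₃−ω₄ = 12.5000  →  vy = (0.1/4)·12.5000 = 0.3125
−ω₁+ω₂−ω₃+ω₄ = 4.5000  →  ωz = (0.1/1.0000)·4.5000 = 0.4500

(-0.0375, 0.3125, 0.4500)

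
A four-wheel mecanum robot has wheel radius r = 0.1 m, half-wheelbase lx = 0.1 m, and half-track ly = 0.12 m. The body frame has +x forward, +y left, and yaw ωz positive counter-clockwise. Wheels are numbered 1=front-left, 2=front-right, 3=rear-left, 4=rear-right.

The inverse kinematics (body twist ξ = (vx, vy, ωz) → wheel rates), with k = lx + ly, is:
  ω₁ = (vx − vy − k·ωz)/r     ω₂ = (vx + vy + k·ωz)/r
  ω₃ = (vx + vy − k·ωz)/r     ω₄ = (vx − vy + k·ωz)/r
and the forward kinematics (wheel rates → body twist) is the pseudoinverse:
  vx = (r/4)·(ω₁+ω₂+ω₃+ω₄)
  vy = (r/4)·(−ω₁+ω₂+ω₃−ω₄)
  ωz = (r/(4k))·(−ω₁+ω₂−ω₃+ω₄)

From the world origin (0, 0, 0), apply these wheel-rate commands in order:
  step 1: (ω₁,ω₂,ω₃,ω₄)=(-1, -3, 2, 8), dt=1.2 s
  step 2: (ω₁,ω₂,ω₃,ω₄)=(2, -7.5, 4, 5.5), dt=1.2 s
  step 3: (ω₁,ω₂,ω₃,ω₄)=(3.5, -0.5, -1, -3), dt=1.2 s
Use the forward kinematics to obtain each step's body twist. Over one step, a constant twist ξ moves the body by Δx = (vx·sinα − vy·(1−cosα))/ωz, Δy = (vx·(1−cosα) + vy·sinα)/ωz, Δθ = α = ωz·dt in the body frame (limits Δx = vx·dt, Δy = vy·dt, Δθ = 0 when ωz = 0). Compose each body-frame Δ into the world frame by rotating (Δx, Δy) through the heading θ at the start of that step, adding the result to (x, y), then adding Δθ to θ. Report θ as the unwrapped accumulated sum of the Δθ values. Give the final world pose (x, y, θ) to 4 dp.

step 1: ξ=(vx,vy,ωz)=(0.1500, -0.2000, 0.4545), dt=1.2 → body Δ=(0.2351, -0.1804, 0.5455) → world pose (0.2351, -0.1804, 0.5455)
step 2: ξ=(vx,vy,ωz)=(0.1000, -0.2750, -0.9091), dt=1.2 → body Δ=(-0.0653, -0.3275, -1.0909) → world pose (0.3492, -0.4943, -0.5455)
step 3: ξ=(vx,vy,ωz)=(-0.0250, -0.0500, -0.6818), dt=1.2 → body Δ=(-0.0500, -0.0419, -0.8182) → world pose (0.2847, -0.5042, -1.3636)

(0.2847, -0.5042, -1.3636)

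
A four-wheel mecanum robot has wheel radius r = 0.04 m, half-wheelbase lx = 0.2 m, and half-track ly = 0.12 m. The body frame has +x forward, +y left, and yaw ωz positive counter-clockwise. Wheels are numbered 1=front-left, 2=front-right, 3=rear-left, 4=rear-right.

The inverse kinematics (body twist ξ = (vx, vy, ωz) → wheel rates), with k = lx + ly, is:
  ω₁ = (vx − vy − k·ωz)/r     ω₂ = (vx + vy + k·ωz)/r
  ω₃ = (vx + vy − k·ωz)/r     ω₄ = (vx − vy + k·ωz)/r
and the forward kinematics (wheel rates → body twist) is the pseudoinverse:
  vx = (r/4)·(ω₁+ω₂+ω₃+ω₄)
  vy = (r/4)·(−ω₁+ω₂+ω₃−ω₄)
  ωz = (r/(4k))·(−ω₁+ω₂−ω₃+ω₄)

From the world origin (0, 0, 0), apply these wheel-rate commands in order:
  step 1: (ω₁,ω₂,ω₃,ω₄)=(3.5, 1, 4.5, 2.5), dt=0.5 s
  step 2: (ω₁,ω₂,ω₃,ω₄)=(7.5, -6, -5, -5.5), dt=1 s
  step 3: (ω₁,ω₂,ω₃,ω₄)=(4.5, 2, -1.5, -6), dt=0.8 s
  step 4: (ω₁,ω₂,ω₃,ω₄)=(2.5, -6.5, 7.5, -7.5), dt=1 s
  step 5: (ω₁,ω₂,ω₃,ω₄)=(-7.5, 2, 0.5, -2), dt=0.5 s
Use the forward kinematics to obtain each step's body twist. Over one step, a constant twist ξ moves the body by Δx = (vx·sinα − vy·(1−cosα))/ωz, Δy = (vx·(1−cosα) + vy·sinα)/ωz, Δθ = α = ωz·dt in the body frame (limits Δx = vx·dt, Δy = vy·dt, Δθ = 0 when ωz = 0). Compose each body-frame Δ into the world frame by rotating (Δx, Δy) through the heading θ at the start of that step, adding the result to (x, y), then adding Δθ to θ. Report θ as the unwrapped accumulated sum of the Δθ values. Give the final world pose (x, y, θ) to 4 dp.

(0.0214, 0.0236, -1.3234)

step 1: ξ=(vx,vy,ωz)=(0.1150, -0.0050, -0.1406), dt=0.5 → body Δ=(0.0574, -0.0045, -0.0703) → world pose (0.0574, -0.0045, -0.0703)
step 2: ξ=(vx,vy,ωz)=(-0.0900, -0.1300, -0.4375), dt=1.0 → body Δ=(-0.1151, -0.1065, -0.4375) → world pose (-0.0650, -0.1027, -0.5078)
step 3: ξ=(vx,vy,ωz)=(-0.0100, 0.0200, -0.2188), dt=0.8 → body Δ=(-0.0066, 0.0166, -0.1750) → world pose (-0.0626, -0.0850, -0.6828)
step 4: ξ=(vx,vy,ωz)=(-0.0400, 0.0600, -0.7500), dt=1.0 → body Δ=(-0.0149, 0.0688, -0.7500) → world pose (-0.0307, -0.0222, -1.4328)
step 5: ξ=(vx,vy,ωz)=(-0.0700, 0.1200, 0.2188), dt=0.5 → body Δ=(-0.0382, 0.0580, 0.1094) → world pose (0.0214, 0.0236, -1.3234)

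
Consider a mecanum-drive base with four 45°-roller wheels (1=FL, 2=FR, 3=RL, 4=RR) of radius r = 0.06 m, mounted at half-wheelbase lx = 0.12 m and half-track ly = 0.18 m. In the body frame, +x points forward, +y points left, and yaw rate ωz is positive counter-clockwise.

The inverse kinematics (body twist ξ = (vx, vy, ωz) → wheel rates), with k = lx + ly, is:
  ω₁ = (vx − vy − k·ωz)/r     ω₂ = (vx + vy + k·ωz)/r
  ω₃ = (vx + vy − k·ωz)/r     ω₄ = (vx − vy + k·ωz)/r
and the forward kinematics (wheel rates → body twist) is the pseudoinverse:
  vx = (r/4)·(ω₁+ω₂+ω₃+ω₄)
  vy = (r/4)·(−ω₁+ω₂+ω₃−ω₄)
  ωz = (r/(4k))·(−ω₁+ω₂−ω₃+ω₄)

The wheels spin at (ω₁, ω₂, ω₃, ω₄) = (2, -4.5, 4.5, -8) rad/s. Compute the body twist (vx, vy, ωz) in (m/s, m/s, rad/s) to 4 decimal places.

(-0.0900, 0.0900, -0.9500)

k = lx + ly = 0.12 + 0.18 = 0.3000
ω₁+ω₂+ω₃+ω₄ = -6.0000  →  vx = (0.06/4)·-6.0000 = -0.0900
−ω₁+ω₂+ω₃−ω₄ = 6.0000  →  vy = (0.06/4)·6.0000 = 0.0900
−ω₁+ω₂−ω₃+ω₄ = -19.0000  →  ωz = (0.06/1.2000)·-19.0000 = -0.9500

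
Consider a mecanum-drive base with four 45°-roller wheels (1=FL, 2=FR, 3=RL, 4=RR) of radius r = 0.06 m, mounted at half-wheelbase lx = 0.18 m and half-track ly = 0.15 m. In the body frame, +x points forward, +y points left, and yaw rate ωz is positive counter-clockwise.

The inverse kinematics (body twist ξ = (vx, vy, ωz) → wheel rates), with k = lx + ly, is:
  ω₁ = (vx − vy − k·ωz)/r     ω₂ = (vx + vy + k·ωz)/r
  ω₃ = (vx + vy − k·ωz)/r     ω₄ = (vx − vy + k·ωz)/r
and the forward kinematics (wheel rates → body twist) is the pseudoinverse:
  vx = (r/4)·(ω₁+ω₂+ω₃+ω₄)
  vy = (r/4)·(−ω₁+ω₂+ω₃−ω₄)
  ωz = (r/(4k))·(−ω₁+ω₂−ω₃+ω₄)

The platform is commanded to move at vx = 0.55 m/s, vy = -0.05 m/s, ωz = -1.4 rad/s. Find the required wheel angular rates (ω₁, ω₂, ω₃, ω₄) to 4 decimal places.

(17.7000, 0.6333, 16.0333, 2.3000)

k = lx + ly = 0.18 + 0.15 = 0.3300;  k·ωz = 0.3300·-1.4 = -0.4620
ω₁ (FL) = (vx − vy − k·ωz)/r = 1.0620/0.06 = 17.7000
ω₂ (FR) = (vx + vy + k·ωz)/r = 0.0380/0.06 = 0.6333
ω₃ (RL) = (vx + vy − k·ωz)/r = 0.9620/0.06 = 16.0333
ω₄ (RR) = (vx − vy + k·ωz)/r = 0.1380/0.06 = 2.3000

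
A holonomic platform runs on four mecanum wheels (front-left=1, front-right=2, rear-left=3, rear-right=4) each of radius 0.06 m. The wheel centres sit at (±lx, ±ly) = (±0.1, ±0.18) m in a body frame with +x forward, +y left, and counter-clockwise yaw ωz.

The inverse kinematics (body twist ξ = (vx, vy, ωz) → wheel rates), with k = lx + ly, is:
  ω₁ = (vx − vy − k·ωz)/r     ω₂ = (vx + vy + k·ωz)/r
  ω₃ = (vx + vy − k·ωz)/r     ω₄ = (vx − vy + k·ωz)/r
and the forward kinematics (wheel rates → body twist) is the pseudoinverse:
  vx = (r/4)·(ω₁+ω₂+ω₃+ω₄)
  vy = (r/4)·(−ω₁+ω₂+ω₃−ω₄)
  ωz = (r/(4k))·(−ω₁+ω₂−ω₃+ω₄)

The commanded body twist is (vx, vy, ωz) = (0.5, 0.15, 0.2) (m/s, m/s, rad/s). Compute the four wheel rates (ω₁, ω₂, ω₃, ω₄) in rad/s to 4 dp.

k = lx + ly = 0.1 + 0.18 = 0.2800;  k·ωz = 0.2800·0.2 = 0.0560
ω₁ (FL) = (vx − vy − k·ωz)/r = 0.2940/0.06 = 4.9000
ω₂ (FR) = (vx + vy + k·ωz)/r = 0.7060/0.06 = 11.7667
ω₃ (RL) = (vx + vy − k·ωz)/r = 0.5940/0.06 = 9.9000
ω₄ (RR) = (vx − vy + k·ωz)/r = 0.4060/0.06 = 6.7667

(4.9000, 11.7667, 9.9000, 6.7667)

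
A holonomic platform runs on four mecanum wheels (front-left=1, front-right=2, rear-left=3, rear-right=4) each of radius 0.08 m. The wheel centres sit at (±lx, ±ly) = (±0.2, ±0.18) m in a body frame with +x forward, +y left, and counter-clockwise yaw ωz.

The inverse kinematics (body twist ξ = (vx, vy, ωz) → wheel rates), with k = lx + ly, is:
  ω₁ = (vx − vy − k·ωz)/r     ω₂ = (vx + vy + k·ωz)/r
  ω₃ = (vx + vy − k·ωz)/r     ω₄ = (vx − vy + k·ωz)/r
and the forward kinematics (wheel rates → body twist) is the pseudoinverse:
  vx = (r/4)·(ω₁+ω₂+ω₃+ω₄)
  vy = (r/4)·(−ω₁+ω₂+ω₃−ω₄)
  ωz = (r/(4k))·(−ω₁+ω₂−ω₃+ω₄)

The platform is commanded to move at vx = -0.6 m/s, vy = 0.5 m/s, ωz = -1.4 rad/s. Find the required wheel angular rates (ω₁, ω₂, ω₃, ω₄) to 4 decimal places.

k = lx + ly = 0.2 + 0.18 = 0.3800;  k·ωz = 0.3800·-1.4 = -0.5320
ω₁ (FL) = (vx − vy − k·ωz)/r = -0.5680/0.08 = -7.1000
ω₂ (FR) = (vx + vy + k·ωz)/r = -0.6320/0.08 = -7.9000
ω₃ (RL) = (vx + vy − k·ωz)/r = 0.4320/0.08 = 5.4000
ω₄ (RR) = (vx − vy + k·ωz)/r = -1.6320/0.08 = -20.4000

(-7.1000, -7.9000, 5.4000, -20.4000)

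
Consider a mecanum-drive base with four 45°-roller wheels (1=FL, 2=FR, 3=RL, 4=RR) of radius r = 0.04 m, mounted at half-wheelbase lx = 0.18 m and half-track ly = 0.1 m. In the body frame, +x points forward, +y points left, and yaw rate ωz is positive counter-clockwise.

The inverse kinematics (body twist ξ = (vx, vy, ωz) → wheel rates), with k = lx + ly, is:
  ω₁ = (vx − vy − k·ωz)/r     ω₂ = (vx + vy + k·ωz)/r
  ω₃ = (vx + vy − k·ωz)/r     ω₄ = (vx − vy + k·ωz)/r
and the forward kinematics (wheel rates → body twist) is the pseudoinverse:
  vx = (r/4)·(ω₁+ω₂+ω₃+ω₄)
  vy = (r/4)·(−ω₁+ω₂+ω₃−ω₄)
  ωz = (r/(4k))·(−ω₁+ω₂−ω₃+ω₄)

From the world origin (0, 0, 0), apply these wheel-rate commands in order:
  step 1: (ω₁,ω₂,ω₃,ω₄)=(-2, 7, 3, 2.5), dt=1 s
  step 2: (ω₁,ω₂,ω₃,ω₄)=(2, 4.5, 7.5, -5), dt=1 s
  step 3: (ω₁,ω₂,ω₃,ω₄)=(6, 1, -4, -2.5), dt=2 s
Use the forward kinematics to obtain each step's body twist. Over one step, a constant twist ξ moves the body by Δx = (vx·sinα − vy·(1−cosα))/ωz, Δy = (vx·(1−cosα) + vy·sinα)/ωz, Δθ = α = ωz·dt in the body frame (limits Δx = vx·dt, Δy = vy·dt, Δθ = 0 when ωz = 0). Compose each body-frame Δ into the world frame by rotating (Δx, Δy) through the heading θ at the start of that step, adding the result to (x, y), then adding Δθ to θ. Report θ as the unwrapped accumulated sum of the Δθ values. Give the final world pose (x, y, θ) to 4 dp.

(0.1461, 0.1392, -0.3036)

step 1: ξ=(vx,vy,ωz)=(0.1050, 0.0950, 0.3036), dt=1.0 → body Δ=(0.0891, 0.1094, 0.3036) → world pose (0.0891, 0.1094, 0.3036)
step 2: ξ=(vx,vy,ωz)=(0.0900, 0.1500, -0.3571), dt=1.0 → body Δ=(0.1146, 0.1309, -0.3571) → world pose (0.1593, 0.2686, -0.0536)
step 3: ξ=(vx,vy,ωz)=(0.0050, -0.0650, -0.1250), dt=2.0 → body Δ=(-0.0063, -0.1299, -0.2500) → world pose (0.1461, 0.1392, -0.3036)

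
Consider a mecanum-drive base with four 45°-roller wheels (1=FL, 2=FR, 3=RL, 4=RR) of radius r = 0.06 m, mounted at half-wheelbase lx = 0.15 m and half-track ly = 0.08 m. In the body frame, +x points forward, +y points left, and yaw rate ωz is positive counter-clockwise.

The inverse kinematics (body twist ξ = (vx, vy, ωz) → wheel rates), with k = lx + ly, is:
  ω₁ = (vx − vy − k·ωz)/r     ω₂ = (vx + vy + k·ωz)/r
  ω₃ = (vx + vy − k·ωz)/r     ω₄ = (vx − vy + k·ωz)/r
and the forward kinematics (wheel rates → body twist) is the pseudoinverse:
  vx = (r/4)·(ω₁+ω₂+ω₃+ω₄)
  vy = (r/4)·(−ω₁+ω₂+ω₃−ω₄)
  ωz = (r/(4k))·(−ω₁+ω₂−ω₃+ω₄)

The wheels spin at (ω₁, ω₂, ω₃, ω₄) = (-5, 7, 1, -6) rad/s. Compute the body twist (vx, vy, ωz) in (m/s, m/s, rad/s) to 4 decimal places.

(-0.0450, 0.2850, 0.3261)

k = lx + ly = 0.15 + 0.08 = 0.2300
ω₁+ω₂+ω₃+ω₄ = -3.0000  →  vx = (0.06/4)·-3.0000 = -0.0450
−ω₁+ω₂+ω₃−ω₄ = 19.0000  →  vy = (0.06/4)·19.0000 = 0.2850
−ω₁+ω₂−ω₃+ω₄ = 5.0000  →  ωz = (0.06/0.9200)·5.0000 = 0.3261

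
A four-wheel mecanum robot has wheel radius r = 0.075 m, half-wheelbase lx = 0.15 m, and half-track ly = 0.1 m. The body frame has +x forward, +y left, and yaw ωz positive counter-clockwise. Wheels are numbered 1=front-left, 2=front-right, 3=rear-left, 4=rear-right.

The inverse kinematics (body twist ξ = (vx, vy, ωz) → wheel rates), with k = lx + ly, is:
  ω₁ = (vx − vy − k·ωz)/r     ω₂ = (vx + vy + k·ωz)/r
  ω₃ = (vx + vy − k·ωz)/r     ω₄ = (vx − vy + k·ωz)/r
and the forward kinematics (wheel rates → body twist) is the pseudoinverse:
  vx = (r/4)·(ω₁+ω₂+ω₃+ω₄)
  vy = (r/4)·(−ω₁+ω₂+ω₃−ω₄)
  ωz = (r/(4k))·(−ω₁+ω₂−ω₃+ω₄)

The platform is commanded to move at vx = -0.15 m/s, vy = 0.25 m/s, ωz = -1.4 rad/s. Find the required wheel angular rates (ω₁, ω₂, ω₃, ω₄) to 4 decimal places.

(-0.6667, -3.3333, 6.0000, -10.0000)

k = lx + ly = 0.15 + 0.1 = 0.2500;  k·ωz = 0.2500·-1.4 = -0.3500
ω₁ (FL) = (vx − vy − k·ωz)/r = -0.0500/0.075 = -0.6667
ω₂ (FR) = (vx + vy + k·ωz)/r = -0.2500/0.075 = -3.3333
ω₃ (RL) = (vx + vy − k·ωz)/r = 0.4500/0.075 = 6.0000
ω₄ (RR) = (vx − vy + k·ωz)/r = -0.7500/0.075 = -10.0000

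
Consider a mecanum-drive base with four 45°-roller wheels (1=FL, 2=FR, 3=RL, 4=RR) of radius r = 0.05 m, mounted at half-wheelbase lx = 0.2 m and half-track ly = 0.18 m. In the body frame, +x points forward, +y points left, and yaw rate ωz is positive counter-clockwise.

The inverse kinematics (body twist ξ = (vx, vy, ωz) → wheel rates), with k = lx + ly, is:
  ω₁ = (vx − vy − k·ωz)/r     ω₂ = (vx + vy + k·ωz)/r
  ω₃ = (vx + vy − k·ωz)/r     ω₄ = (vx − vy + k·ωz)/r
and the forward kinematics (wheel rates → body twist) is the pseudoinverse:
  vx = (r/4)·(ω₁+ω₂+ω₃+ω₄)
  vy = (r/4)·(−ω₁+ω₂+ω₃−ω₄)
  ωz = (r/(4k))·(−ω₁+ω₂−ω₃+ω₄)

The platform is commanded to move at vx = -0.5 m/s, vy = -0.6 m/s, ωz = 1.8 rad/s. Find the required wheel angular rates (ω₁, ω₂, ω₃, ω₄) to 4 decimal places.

k = lx + ly = 0.2 + 0.18 = 0.3800;  k·ωz = 0.3800·1.8 = 0.6840
ω₁ (FL) = (vx − vy − k·ωz)/r = -0.5840/0.05 = -11.6800
ω₂ (FR) = (vx + vy + k·ωz)/r = -0.4160/0.05 = -8.3200
ω₃ (RL) = (vx + vy − k·ωz)/r = -1.7840/0.05 = -35.6800
ω₄ (RR) = (vx − vy + k·ωz)/r = 0.7840/0.05 = 15.6800

(-11.6800, -8.3200, -35.6800, 15.6800)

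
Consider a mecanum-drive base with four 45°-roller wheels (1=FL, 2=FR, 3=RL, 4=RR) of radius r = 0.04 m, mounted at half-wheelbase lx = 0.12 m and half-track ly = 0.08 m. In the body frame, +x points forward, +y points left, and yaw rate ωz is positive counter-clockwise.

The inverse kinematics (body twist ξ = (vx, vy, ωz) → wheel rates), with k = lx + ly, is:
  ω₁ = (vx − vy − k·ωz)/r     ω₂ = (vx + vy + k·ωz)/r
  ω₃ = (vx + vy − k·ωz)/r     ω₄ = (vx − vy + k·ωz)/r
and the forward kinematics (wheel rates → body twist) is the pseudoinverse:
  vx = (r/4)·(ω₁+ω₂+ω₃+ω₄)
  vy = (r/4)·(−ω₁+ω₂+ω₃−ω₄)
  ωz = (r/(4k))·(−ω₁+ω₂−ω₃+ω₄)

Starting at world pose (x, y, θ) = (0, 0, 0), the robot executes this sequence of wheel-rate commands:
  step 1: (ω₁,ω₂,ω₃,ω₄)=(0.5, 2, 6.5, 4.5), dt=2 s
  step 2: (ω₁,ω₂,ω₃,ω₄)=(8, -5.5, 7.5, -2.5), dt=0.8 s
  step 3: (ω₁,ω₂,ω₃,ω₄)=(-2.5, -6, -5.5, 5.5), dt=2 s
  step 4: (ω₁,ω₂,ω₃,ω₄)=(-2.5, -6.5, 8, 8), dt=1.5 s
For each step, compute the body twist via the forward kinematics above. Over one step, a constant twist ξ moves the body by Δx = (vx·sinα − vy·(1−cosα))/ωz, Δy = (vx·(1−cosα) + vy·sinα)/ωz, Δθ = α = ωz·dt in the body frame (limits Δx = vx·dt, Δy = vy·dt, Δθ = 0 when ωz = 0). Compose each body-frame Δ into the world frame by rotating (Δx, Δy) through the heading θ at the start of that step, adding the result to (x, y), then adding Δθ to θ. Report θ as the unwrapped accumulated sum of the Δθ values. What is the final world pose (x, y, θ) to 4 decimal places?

(0.0834, -0.2195, -0.5400)

step 1: ξ=(vx,vy,ωz)=(0.1350, 0.0350, -0.0250), dt=2.0 → body Δ=(0.2716, 0.0632, -0.0500) → world pose (0.2716, 0.0632, -0.0500)
step 2: ξ=(vx,vy,ωz)=(0.0750, -0.0350, -1.1750), dt=0.8 → body Δ=(0.0393, -0.0502, -0.9400) → world pose (0.3084, 0.0111, -0.9900)
step 3: ξ=(vx,vy,ωz)=(-0.0850, -0.1450, 0.3750), dt=2.0 → body Δ=(-0.0508, -0.3244, 0.7500) → world pose (0.0094, -0.1245, -0.2400)
step 4: ξ=(vx,vy,ωz)=(0.0700, -0.0400, -0.2000), dt=1.5 → body Δ=(0.0945, -0.0747, -0.3000) → world pose (0.0834, -0.2195, -0.5400)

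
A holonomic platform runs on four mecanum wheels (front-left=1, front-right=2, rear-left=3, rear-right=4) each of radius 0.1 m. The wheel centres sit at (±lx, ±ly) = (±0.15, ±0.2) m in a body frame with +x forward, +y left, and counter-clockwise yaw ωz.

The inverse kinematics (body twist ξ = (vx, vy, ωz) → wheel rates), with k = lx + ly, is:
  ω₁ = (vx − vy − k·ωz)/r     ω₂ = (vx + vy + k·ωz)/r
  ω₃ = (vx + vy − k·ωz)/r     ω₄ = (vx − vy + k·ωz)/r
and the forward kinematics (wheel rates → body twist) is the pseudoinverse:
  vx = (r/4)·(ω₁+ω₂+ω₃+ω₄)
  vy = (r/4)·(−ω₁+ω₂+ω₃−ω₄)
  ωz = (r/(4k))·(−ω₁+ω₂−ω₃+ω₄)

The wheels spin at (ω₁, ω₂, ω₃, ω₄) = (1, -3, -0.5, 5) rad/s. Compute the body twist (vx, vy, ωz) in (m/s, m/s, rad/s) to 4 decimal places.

(0.0625, -0.2375, 0.1071)

k = lx + ly = 0.15 + 0.2 = 0.3500
ω₁+ω₂+ω₃+ω₄ = 2.5000  →  vx = (0.1/4)·2.5000 = 0.0625
−ω₁+ω₂+ω₃−ω₄ = -9.5000  →  vy = (0.1/4)·-9.5000 = -0.2375
−ω₁+ω₂−ω₃+ω₄ = 1.5000  →  ωz = (0.1/1.4000)·1.5000 = 0.1071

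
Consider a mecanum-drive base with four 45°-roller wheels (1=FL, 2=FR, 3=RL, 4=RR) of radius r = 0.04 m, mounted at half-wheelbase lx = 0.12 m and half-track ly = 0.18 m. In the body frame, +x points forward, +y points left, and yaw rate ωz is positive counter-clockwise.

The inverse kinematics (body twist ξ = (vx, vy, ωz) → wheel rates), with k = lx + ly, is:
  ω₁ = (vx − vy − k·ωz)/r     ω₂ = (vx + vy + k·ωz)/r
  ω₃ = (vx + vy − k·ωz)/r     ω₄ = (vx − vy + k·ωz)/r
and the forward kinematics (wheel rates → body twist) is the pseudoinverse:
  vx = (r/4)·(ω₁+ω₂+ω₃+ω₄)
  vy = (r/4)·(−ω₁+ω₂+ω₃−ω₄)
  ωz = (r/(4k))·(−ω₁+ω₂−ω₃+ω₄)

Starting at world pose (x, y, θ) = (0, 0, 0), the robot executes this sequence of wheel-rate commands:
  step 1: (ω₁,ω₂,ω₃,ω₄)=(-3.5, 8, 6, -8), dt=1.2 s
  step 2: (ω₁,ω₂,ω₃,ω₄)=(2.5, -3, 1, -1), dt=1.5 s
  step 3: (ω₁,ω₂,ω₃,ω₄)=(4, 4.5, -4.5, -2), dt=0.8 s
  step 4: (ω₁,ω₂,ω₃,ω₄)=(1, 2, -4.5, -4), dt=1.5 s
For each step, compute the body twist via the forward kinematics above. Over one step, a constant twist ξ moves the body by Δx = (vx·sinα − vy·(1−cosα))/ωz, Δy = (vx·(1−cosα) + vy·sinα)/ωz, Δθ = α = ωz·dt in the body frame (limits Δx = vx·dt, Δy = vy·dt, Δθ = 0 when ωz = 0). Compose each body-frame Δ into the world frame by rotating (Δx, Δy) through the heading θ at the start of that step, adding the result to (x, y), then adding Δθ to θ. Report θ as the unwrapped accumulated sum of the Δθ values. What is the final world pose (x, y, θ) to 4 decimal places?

(-0.0436, 0.2707, -0.3200)

step 1: ξ=(vx,vy,ωz)=(0.0250, 0.2550, -0.0833), dt=1.2 → body Δ=(0.0452, 0.3040, -0.1000) → world pose (0.0452, 0.3040, -0.1000)
step 2: ξ=(vx,vy,ωz)=(-0.0050, -0.0350, -0.2500), dt=1.5 → body Δ=(-0.0171, -0.0499, -0.3750) → world pose (0.0233, 0.2561, -0.4750)
step 3: ξ=(vx,vy,ωz)=(0.0200, -0.0200, 0.1000), dt=0.8 → body Δ=(0.0166, -0.0153, 0.0800) → world pose (0.0311, 0.2348, -0.3950)
step 4: ξ=(vx,vy,ωz)=(-0.0550, 0.0050, 0.0500), dt=1.5 → body Δ=(-0.0827, 0.0044, 0.0750) → world pose (-0.0436, 0.2707, -0.3200)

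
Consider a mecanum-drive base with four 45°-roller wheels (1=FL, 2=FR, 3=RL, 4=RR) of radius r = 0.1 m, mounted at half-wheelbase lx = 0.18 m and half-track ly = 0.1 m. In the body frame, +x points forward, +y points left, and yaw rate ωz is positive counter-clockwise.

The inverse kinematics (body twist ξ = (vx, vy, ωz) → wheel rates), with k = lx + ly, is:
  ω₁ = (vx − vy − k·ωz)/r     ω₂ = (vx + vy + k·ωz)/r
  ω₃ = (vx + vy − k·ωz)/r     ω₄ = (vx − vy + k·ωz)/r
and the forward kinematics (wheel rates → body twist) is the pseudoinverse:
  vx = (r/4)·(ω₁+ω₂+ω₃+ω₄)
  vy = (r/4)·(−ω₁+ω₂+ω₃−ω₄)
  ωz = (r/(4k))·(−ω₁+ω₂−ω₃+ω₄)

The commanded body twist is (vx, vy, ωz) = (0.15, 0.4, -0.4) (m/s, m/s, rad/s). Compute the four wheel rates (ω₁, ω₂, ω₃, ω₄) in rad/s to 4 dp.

k = lx + ly = 0.18 + 0.1 = 0.2800;  k·ωz = 0.2800·-0.4 = -0.1120
ω₁ (FL) = (vx − vy − k·ωz)/r = -0.1380/0.1 = -1.3800
ω₂ (FR) = (vx + vy + k·ωz)/r = 0.4380/0.1 = 4.3800
ω₃ (RL) = (vx + vy − k·ωz)/r = 0.6620/0.1 = 6.6200
ω₄ (RR) = (vx − vy + k·ωz)/r = -0.3620/0.1 = -3.6200

(-1.3800, 4.3800, 6.6200, -3.6200)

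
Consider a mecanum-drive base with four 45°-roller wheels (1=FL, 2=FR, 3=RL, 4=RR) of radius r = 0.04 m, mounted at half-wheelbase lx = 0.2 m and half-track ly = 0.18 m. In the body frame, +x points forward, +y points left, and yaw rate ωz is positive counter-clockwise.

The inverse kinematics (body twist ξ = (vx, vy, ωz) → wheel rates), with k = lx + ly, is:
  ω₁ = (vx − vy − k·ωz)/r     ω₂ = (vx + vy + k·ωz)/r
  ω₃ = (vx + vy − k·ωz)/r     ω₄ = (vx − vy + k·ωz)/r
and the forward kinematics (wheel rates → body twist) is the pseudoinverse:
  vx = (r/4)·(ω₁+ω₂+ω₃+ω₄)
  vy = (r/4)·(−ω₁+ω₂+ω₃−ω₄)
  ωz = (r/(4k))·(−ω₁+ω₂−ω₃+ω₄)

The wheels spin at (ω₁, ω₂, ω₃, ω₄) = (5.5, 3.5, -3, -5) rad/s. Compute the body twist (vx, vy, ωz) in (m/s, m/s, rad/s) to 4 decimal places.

(0.0100, 0.0000, -0.1053)

k = lx + ly = 0.2 + 0.18 = 0.3800
ω₁+ω₂+ω₃+ω₄ = 1.0000  →  vx = (0.04/4)·1.0000 = 0.0100
−ω₁+ω₂+ω₃−ω₄ = 0.0000  →  vy = (0.04/4)·0.0000 = 0.0000
−ω₁+ω₂−ω₃+ω₄ = -4.0000  →  ωz = (0.04/1.5200)·-4.0000 = -0.1053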